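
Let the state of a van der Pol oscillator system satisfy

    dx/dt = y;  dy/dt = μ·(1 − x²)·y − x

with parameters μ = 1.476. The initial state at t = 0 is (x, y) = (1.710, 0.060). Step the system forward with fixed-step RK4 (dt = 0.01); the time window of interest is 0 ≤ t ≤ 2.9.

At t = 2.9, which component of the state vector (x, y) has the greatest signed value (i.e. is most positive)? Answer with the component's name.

largest component: y

t=0.000: state=(1.710, 0.060)
step 1 (dt=0.01): k1=(0.060, -1.880), k2=(0.051, -1.854), k3=(0.051, -1.854), k4=(0.041, -1.828); state += dt/6·(k1+2k2+2k3+k4)
t=0.010: state=(1.711, 0.041)
t=0.020: state=(1.711, 0.023)
t=0.030: state=(1.711, 0.006)
continuing one RK4 step at a time; state shown every 10 steps (Δt=0.1):
t=0.100: state=(1.707, -0.104)
t=0.200: state=(1.691, -0.227)
t=0.300: state=(1.663, -0.321)
t=0.400: state=(1.627, -0.395)
t=0.500: state=(1.584, -0.456)
t=0.600: state=(1.536, -0.510)
t=0.700: state=(1.483, -0.560)
t=0.800: state=(1.424, -0.609)
t=0.900: state=(1.361, -0.661)
t=1.000: state=(1.292, -0.716)
t=1.100: state=(1.217, -0.778)
t=1.200: state=(1.136, -0.850)
t=1.300: state=(1.047, -0.934)
t=1.400: state=(0.949, -1.034)
t=1.500: state=(0.839, -1.156)
t=1.600: state=(0.716, -1.305)
t=1.700: state=(0.577, -1.490)
t=1.800: state=(0.417, -1.717)
t=1.900: state=(0.232, -1.993)
t=2.000: state=(0.017, -2.317)
t=2.100: state=(-0.232, -2.668)
t=2.200: state=(-0.516, -2.988)
t=2.300: state=(-0.825, -3.169)
t=2.400: state=(-1.141, -3.083)
t=2.500: state=(-1.431, -2.671)
t=2.600: state=(-1.667, -2.026)
t=2.700: state=(-1.835, -1.338)
t=2.800: state=(-1.938, -0.758)
t=2.900: state=(-1.992, -0.336)
compare at T: x=-1.992, y=-0.336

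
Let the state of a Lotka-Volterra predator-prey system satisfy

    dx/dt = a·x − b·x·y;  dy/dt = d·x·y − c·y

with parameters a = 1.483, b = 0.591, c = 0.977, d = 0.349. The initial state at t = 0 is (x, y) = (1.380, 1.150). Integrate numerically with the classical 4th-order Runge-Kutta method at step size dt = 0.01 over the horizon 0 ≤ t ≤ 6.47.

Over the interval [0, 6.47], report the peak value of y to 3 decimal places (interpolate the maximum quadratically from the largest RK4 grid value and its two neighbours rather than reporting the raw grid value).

t=0.000: state=(1.380, 1.150)
step 1 (dt=0.01): k1=(1.109, -0.570), k2=(1.115, -0.566), k3=(1.115, -0.566), k4=(1.122, -0.562); state += dt/6·(k1+2k2+2k3+k4)
t=0.010: state=(1.391, 1.144)
t=0.020: state=(1.402, 1.139)
t=0.030: state=(1.414, 1.133)
continuing one RK4 step at a time; state shown every 25 steps (Δt=0.25):
t=0.250: state=(1.703, 1.030)
t=0.500: state=(2.132, 0.953)
t=0.750: state=(2.692, 0.920)
t=1.000: state=(3.402, 0.939)
t=1.250: state=(4.267, 1.027)
t=1.500: state=(5.246, 1.217)
t=1.750: state=(6.200, 1.572)
t=2.000: state=(6.832, 2.183)
t=2.250: state=(6.720, 3.110)
t=2.500: state=(5.670, 4.207)
t=2.750: state=(4.120, 5.056)
t=3.000: state=(2.751, 5.328)
t=3.250: state=(1.838, 5.082)
t=3.500: state=(1.304, 4.555)
t=3.750: state=(1.008, 3.942)
t=4.000: state=(0.853, 3.346)
t=4.250: state=(0.785, 2.814)
t=4.500: state=(0.777, 2.358)
t=4.750: state=(0.818, 1.980)
t=5.000: state=(0.905, 1.671)
t=5.250: state=(1.044, 1.425)
t=5.500: state=(1.244, 1.232)
t=5.750: state=(1.519, 1.088)
t=6.000: state=(1.889, 0.988)
t=6.250: state=(2.376, 0.932)
t=6.470: state=(2.921, 0.920)
largest grid value and its neighbours: y(2.980)=5.32838, y(2.990)=5.32877, y(3.000)=5.32829
parabola through these three points peaks at t≈2.989 with y≈5.32877

max y = 5.329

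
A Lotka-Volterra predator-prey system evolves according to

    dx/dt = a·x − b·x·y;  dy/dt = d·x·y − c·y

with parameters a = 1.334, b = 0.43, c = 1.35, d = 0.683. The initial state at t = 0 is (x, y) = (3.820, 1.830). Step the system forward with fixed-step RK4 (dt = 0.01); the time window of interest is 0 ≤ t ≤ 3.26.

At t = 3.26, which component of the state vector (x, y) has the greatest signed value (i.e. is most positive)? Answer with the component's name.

largest component: y

t=0.000: state=(3.820, 1.830)
step 1 (dt=0.01): k1=(2.090, 2.304), k2=(2.077, 2.332), k3=(2.076, 2.332), k4=(2.063, 2.360); state += dt/6·(k1+2k2+2k3+k4)
t=0.010: state=(3.841, 1.853)
t=0.020: state=(3.861, 1.877)
t=0.030: state=(3.881, 1.902)
continuing one RK4 step at a time; state shown every 20 steps (Δt=0.2):
t=0.200: state=(4.164, 2.415)
t=0.400: state=(4.264, 3.290)
t=0.600: state=(4.000, 4.435)
t=0.800: state=(3.385, 5.625)
t=1.000: state=(2.618, 6.472)
t=1.200: state=(1.929, 6.727)
t=1.400: state=(1.425, 6.444)
t=1.600: state=(1.096, 5.833)
t=1.800: state=(0.894, 5.096)
t=2.000: state=(0.778, 4.357)
t=2.200: state=(0.719, 3.682)
t=2.400: state=(0.702, 3.096)
t=2.600: state=(0.718, 2.604)
t=2.800: state=(0.763, 2.198)
t=3.000: state=(0.837, 1.871)
t=3.200: state=(0.941, 1.613)
t=3.260: state=(0.979, 1.547)
compare at T: x=0.979, y=1.547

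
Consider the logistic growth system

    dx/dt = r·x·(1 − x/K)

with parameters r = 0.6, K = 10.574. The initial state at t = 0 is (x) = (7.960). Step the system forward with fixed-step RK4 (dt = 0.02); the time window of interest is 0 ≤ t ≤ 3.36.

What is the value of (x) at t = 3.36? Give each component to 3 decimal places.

(x) = (10.131)

t=0.000: state=(7.960)
step 1 (dt=0.02): k1=(1.181), k2=(1.177), k3=(1.177), k4=(1.174); state += dt/6·(k1+2k2+2k3+k4)
t=0.020: state=(7.984)
t=0.040: state=(8.007)
t=0.060: state=(8.030)
continuing one RK4 step at a time; state shown every 10 steps (Δt=0.2):
t=0.200: state=(8.189)
t=0.400: state=(8.403)
t=0.600: state=(8.603)
t=0.800: state=(8.788)
t=1.000: state=(8.959)
t=1.200: state=(9.117)
t=1.400: state=(9.261)
t=1.600: state=(9.393)
t=1.800: state=(9.513)
t=2.000: state=(9.622)
t=2.200: state=(9.721)
t=2.400: state=(9.811)
t=2.600: state=(9.891)
t=2.800: state=(9.964)
t=3.000: state=(10.030)
t=3.200: state=(10.088)
t=3.360: state=(10.131)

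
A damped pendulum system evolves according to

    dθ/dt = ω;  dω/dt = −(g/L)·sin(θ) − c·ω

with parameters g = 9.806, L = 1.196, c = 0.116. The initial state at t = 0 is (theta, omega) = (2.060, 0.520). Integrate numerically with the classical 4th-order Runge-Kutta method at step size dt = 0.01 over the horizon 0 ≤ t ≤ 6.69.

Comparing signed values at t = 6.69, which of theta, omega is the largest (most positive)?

t=0.000: state=(2.060, 0.520)
step 1 (dt=0.01): k1=(0.520, -7.298), k2=(0.484, -7.283), k3=(0.484, -7.284), k4=(0.447, -7.270); state += dt/6·(k1+2k2+2k3+k4)
t=0.010: state=(2.065, 0.447)
t=0.020: state=(2.069, 0.375)
t=0.030: state=(2.072, 0.302)
continuing one RK4 step at a time; state shown every 25 steps (Δt=0.25):
t=0.250: state=(1.965, -1.287)
t=0.500: state=(1.404, -3.221)
t=0.750: state=(0.390, -4.674)
t=1.000: state=(-0.761, -4.162)
t=1.250: state=(-1.568, -2.205)
t=1.500: state=(-1.861, -0.164)
t=1.750: state=(-1.657, 1.804)
t=2.000: state=(-0.963, 3.683)
t=2.250: state=(0.090, 4.416)
t=2.500: state=(1.072, 3.179)
t=2.750: state=(1.614, 1.126)
t=3.000: state=(1.639, -0.917)
t=3.250: state=(1.161, -2.874)
t=3.500: state=(0.260, -4.100)
t=3.750: state=(-0.730, -3.502)
t=4.000: state=(-1.384, -1.635)
t=4.250: state=(-1.535, 0.425)
t=4.500: state=(-1.179, 2.392)
t=4.750: state=(-0.387, 3.748)
t=5.000: state=(0.554, 3.463)
t=5.250: state=(1.225, 1.779)
t=5.500: state=(1.417, -0.246)
t=5.750: state=(1.109, -2.179)
t=6.000: state=(0.377, -3.491)
t=6.250: state=(-0.503, -3.255)
t=6.500: state=(-1.135, -1.664)
t=6.690: state=(-1.310, -0.169)
compare at T: theta=-1.310, omega=-0.169

largest component: omega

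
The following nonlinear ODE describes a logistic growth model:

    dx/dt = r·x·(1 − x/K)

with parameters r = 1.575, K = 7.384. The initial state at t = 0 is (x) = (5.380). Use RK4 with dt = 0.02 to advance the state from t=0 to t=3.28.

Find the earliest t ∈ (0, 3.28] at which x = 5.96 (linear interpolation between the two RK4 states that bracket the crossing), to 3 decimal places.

t = 0.282

t=0.000: state=(5.380)
step 1 (dt=0.02): k1=(2.300), k2=(2.283), k3=(2.283), k4=(2.266); state += dt/6·(k1+2k2+2k3+k4)
t=0.020: state=(5.426)
t=0.040: state=(5.471)
t=0.060: state=(5.515)
continuing one RK4 step at a time; state shown every 10 steps (Δt=0.2):
t=0.200: state=(5.806)
t=0.280: state=(5.956)
next step: t=0.300: state=(5.992) — x has crossed 5.96
linear interpolation between t=0.280 (5.95648) and t=0.300 (5.99241) → t≈0.282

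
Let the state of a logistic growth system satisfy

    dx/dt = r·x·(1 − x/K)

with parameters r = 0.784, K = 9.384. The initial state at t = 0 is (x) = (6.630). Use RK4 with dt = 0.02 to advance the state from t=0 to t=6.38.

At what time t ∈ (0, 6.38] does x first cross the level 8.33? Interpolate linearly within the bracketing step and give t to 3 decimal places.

t=0.000: state=(6.630)
step 1 (dt=0.02): k1=(1.525), k2=(1.521), k3=(1.521), k4=(1.516); state += dt/6·(k1+2k2+2k3+k4)
t=0.020: state=(6.660)
t=0.040: state=(6.691)
t=0.060: state=(6.721)
continuing one RK4 step at a time; state shown every 25 steps (Δt=0.5):
t=0.500: state=(7.327)
t=1.000: state=(7.888)
t=1.500: state=(8.318)
next step: t=1.520: state=(8.333) — x has crossed 8.33
linear interpolation between t=1.500 (8.31804) and t=1.520 (8.33277) → t≈1.516

t = 1.516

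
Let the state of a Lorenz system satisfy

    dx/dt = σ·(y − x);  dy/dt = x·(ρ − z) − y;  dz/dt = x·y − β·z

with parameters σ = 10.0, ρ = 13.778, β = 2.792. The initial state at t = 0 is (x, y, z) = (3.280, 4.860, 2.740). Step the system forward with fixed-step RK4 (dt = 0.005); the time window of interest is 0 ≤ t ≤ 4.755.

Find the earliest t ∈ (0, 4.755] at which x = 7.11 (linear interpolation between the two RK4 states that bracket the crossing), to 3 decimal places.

t = 0.147

t=0.000: state=(3.280, 4.860, 2.740)
step 1 (dt=0.005): k1=(15.800, 31.345, 8.291), k2=(16.189, 31.633, 8.685), k3=(16.186, 31.640, 8.689), k4=(16.573, 31.934, 9.094); state += dt/6·(k1+2k2+2k3+k4)
t=0.005: state=(3.361, 5.018, 2.783)
t=0.010: state=(3.446, 5.179, 2.831)
t=0.015: state=(3.534, 5.344, 2.883)
t=0.145: state=(7.051, 10.470, 6.712)
next step: t=0.150: state=(7.223, 10.664, 6.993) — x has crossed 7.11
linear interpolation between t=0.145 (7.05126) and t=0.150 (7.22278) → t≈0.147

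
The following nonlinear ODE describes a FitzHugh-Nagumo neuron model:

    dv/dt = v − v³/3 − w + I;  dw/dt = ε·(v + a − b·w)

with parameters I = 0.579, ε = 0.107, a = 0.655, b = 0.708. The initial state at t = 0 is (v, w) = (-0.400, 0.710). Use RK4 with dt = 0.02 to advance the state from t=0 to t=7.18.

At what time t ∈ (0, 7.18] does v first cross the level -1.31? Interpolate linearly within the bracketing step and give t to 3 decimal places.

t = 1.352

t=0.000: state=(-0.400, 0.710)
step 1 (dt=0.02): k1=(-0.510, -0.027), k2=(-0.514, -0.027), k3=(-0.514, -0.027), k4=(-0.518, -0.028); state += dt/6·(k1+2k2+2k3+k4)
t=0.020: state=(-0.410, 0.709)
t=0.040: state=(-0.421, 0.709)
t=0.060: state=(-0.431, 0.708)
continuing one RK4 step at a time; state shown every 25 steps (Δt=0.5):
t=0.500: state=(-0.704, 0.689)
t=1.000: state=(-1.073, 0.652)
t=1.340: state=(-1.303, 0.616)
next step: t=1.360: state=(-1.315, 0.613) — v has crossed -1.31
linear interpolation between t=1.340 (-1.30301) and t=1.360 (-1.31494) → t≈1.352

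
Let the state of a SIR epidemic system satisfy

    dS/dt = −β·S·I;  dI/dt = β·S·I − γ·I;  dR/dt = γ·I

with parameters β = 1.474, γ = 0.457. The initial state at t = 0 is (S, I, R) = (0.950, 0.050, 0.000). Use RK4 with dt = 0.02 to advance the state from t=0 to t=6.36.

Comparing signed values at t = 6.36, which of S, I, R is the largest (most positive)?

largest component: R

t=0.000: state=(0.950, 0.050, 0.000)
step 1 (dt=0.02): k1=(-0.070, 0.047, 0.023), k2=(-0.071, 0.048, 0.023), k3=(-0.071, 0.048, 0.023), k4=(-0.071, 0.048, 0.023); state += dt/6·(k1+2k2+2k3+k4)
t=0.020: state=(0.949, 0.051, 0.000)
t=0.040: state=(0.947, 0.052, 0.001)
t=0.060: state=(0.946, 0.053, 0.001)
continuing one RK4 step at a time; state shown every 25 steps (Δt=0.5):
t=0.500: state=(0.907, 0.079, 0.015)
t=1.000: state=(0.843, 0.120, 0.037)
t=1.500: state=(0.758, 0.172, 0.070)
t=2.000: state=(0.653, 0.231, 0.116)
t=2.500: state=(0.540, 0.285, 0.175)
t=3.000: state=(0.431, 0.324, 0.245)
t=3.500: state=(0.337, 0.342, 0.322)
t=4.000: state=(0.262, 0.339, 0.400)
t=4.500: state=(0.205, 0.320, 0.475)
t=5.000: state=(0.164, 0.291, 0.545)
t=5.500: state=(0.134, 0.258, 0.608)
t=6.000: state=(0.112, 0.225, 0.663)
t=6.360: state=(0.100, 0.202, 0.698)
compare at T: S=0.100, I=0.202, R=0.698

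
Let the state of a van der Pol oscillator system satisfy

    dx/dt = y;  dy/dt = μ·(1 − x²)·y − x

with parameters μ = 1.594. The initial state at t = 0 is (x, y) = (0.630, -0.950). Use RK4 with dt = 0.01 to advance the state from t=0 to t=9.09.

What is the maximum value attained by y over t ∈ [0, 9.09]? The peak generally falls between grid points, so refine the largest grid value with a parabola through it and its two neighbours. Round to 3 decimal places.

t=0.000: state=(0.630, -0.950)
step 1 (dt=0.01): k1=(-0.950, -1.543), k2=(-0.958, -1.555), k3=(-0.958, -1.555), k4=(-0.966, -1.567); state += dt/6·(k1+2k2+2k3+k4)
t=0.010: state=(0.620, -0.966)
t=0.020: state=(0.611, -0.981)
t=0.030: state=(0.601, -0.997)
continuing one RK4 step at a time; state shown every 50 steps (Δt=0.5):
t=0.500: state=(-0.104, -2.143)
t=1.000: state=(-1.420, -2.345)
t=1.500: state=(-1.919, -0.023)
t=2.000: state=(-1.790, 0.411)
t=2.500: state=(-1.548, 0.557)
t=3.000: state=(-1.222, 0.772)
t=3.500: state=(-0.727, 1.294)
t=4.000: state=(0.235, 2.771)
t=4.500: state=(1.716, 1.950)
t=5.000: state=(2.006, -0.168)
t=5.500: state=(1.841, -0.422)
t=6.000: state=(1.602, -0.536)
t=6.500: state=(1.293, -0.720)
t=7.000: state=(0.843, -1.150)
t=7.500: state=(0.010, -2.399)
t=8.000: state=(-1.497, -2.656)
t=8.500: state=(-2.016, 0.024)
t=9.000: state=(-1.880, 0.398)
t=9.090: state=(-1.843, 0.421)
largest grid value and its neighbours: y(4.210)=3.33044, y(4.220)=3.33088, y(4.230)=3.32772
parabola through these three points peaks at t≈4.216 with y≈3.33113

max y = 3.331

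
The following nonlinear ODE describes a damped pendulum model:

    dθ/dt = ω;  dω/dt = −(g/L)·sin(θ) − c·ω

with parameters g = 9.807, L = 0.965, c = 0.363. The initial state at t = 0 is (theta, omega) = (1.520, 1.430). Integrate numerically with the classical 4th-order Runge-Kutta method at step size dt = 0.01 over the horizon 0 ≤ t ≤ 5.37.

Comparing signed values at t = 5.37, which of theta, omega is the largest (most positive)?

t=0.000: state=(1.520, 1.430)
step 1 (dt=0.01): k1=(1.430, -10.669), k2=(1.377, -10.653), k3=(1.377, -10.653), k4=(1.323, -10.636); state += dt/6·(k1+2k2+2k3+k4)
t=0.010: state=(1.534, 1.323)
t=0.020: state=(1.546, 1.217)
t=0.030: state=(1.558, 1.111)
continuing one RK4 step at a time; state shown every 20 steps (Δt=0.2):
t=0.200: state=(1.598, -0.629)
t=0.400: state=(1.278, -2.527)
t=0.600: state=(0.618, -3.935)
t=0.800: state=(-0.207, -4.042)
t=1.000: state=(-0.900, -2.705)
t=1.200: state=(-1.250, -0.769)
t=1.400: state=(-1.209, 1.152)
t=1.600: state=(-0.811, 2.745)
t=1.800: state=(-0.169, 3.474)
t=2.000: state=(0.489, 2.897)
t=2.200: state=(0.927, 1.388)
t=2.400: state=(1.029, -0.367)
t=2.600: state=(0.794, -1.916)
t=2.800: state=(0.306, -2.816)
t=3.000: state=(-0.260, -2.651)
t=3.200: state=(-0.690, -1.539)
t=3.400: state=(-0.849, -0.032)
t=3.600: state=(-0.710, 1.379)
t=3.800: state=(-0.332, 2.274)
t=4.000: state=(0.141, 2.295)
t=4.200: state=(0.528, 1.465)
t=4.400: state=(0.698, 0.201)
t=4.600: state=(0.610, -1.037)
t=4.800: state=(0.311, -1.853)
t=5.000: state=(-0.082, -1.945)
t=5.200: state=(-0.417, -1.303)
t=5.370: state=(-0.565, -0.415)
compare at T: theta=-0.565, omega=-0.415

largest component: omega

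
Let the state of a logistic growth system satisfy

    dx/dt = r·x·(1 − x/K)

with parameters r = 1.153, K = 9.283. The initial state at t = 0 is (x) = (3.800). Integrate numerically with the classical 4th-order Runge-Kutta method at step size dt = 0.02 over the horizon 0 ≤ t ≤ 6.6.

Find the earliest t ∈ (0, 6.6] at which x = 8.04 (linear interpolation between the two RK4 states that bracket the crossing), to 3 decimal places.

t = 1.937

t=0.000: state=(3.800)
step 1 (dt=0.02): k1=(2.588), k2=(2.593), k3=(2.593), k4=(2.598); state += dt/6·(k1+2k2+2k3+k4)
t=0.020: state=(3.852)
t=0.040: state=(3.904)
t=0.060: state=(3.956)
continuing one RK4 step at a time; state shown every 25 steps (Δt=0.5):
t=0.500: state=(5.127)
t=1.000: state=(6.378)
t=1.500: state=(7.391)
t=1.920: state=(8.019)
next step: t=1.940: state=(8.044) — x has crossed 8.04
linear interpolation between t=1.920 (8.01854) and t=1.940 (8.04351) → t≈1.937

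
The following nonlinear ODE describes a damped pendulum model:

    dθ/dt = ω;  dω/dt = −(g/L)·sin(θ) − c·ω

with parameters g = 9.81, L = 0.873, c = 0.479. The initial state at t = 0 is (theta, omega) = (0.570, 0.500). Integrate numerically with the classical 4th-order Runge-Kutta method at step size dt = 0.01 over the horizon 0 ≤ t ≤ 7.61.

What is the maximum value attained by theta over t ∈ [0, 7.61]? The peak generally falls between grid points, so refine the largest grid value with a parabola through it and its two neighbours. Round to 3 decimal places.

max theta = 0.590

t=0.000: state=(0.570, 0.500)
step 1 (dt=0.01): k1=(0.500, -6.303), k2=(0.468, -6.312), k3=(0.468, -6.310), k4=(0.437, -6.317); state += dt/6·(k1+2k2+2k3+k4)
t=0.010: state=(0.575, 0.437)
t=0.020: state=(0.579, 0.374)
t=0.030: state=(0.582, 0.310)
continuing one RK4 step at a time; state shown every 25 steps (Δt=0.25):
t=0.250: state=(0.503, -0.978)
t=0.500: state=(0.142, -1.733)
t=0.750: state=(-0.265, -1.343)
t=1.000: state=(-0.464, -0.184)
t=1.250: state=(-0.360, 0.951)
t=1.500: state=(-0.047, 1.393)
t=1.750: state=(0.259, 0.923)
t=2.000: state=(0.371, -0.055)
t=2.250: state=(0.244, -0.890)
t=2.500: state=(-0.020, -1.089)
t=2.750: state=(-0.241, -0.589)
t=3.000: state=(-0.289, 0.215)
t=3.250: state=(-0.153, 0.798)
t=3.500: state=(0.063, 0.822)
t=3.750: state=(0.215, 0.333)
t=4.000: state=(0.216, -0.306)
t=4.250: state=(0.084, -0.684)
t=4.500: state=(-0.086, -0.595)
t=4.750: state=(-0.183, -0.146)
t=5.000: state=(-0.156, 0.343)
t=5.250: state=(-0.035, 0.564)
t=5.500: state=(0.094, 0.409)
t=5.750: state=(0.150, 0.017)
t=6.000: state=(0.106, -0.341)
t=6.250: state=(0.001, -0.447)
t=6.500: state=(-0.093, -0.262)
t=6.750: state=(-0.118, 0.065)
t=7.000: state=(-0.067, 0.315)
t=7.250: state=(0.020, 0.340)
t=7.500: state=(0.085, 0.151)
t=7.610: state=(0.095, 0.034)
largest grid value and its neighbours: theta(0.070)=0.58952, theta(0.080)=0.58979, theta(0.090)=0.58943
parabola through these three points peaks at t≈0.079 with theta≈0.58979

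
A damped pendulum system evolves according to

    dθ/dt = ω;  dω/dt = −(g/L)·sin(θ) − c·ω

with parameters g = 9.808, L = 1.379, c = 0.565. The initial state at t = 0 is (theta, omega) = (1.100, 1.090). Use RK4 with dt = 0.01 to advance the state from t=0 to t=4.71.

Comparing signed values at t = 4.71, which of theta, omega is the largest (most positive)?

largest component: omega

t=0.000: state=(1.100, 1.090)
step 1 (dt=0.01): k1=(1.090, -6.954), k2=(1.055, -6.952), k3=(1.055, -6.952), k4=(1.020, -6.949); state += dt/6·(k1+2k2+2k3+k4)
t=0.010: state=(1.111, 1.020)
t=0.020: state=(1.120, 0.951)
t=0.030: state=(1.130, 0.882)
continuing one RK4 step at a time; state shown every 20 steps (Δt=0.2):
t=0.200: state=(1.181, -0.261)
t=0.400: state=(1.007, -1.438)
t=0.600: state=(0.629, -2.269)
t=0.800: state=(0.138, -2.524)
t=1.000: state=(-0.335, -2.108)
t=1.200: state=(-0.673, -1.215)
t=1.400: state=(-0.811, -0.158)
t=1.600: state=(-0.742, 0.816)
t=1.800: state=(-0.502, 1.521)
t=2.000: state=(-0.162, 1.797)
t=2.200: state=(0.183, 1.582)
t=2.400: state=(0.444, 0.983)
t=2.600: state=(0.565, 0.211)
t=2.800: state=(0.531, -0.526)
t=3.000: state=(0.368, -1.063)
t=3.200: state=(0.128, -1.280)
t=3.400: state=(-0.120, -1.142)
t=3.600: state=(-0.310, -0.722)
t=3.800: state=(-0.400, -0.165)
t=4.000: state=(-0.377, 0.373)
t=4.200: state=(-0.260, 0.762)
t=4.400: state=(-0.089, 0.915)
t=4.600: state=(0.088, 0.813)
t=4.710: state=(0.170, 0.665)
compare at T: theta=0.170, omega=0.665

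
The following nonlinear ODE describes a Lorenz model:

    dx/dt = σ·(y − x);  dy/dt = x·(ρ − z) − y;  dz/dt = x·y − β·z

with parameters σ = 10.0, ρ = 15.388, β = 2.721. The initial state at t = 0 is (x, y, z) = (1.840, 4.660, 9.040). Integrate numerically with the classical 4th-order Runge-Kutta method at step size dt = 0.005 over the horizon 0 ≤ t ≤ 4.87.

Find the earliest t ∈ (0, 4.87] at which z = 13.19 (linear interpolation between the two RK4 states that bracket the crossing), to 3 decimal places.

t = 0.281

t=0.000: state=(1.840, 4.660, 9.040)
step 1 (dt=0.005): k1=(28.200, 7.020, -16.023), k2=(27.671, 7.527, -15.552), k3=(27.696, 7.515, -15.559), k4=(27.191, 8.016, -15.092); state += dt/6·(k1+2k2+2k3+k4)
t=0.005: state=(1.978, 4.698, 8.962)
t=0.010: state=(2.112, 4.740, 8.889)
t=0.015: state=(2.241, 4.787, 8.820)
continuing one RK4 step at a time; state shown every 40 steps (Δt=0.2):
t=0.200: state=(6.386, 8.827, 9.892)
t=0.280: state=(8.276, 10.365, 13.151)
next step: t=0.285: state=(8.379, 10.401, 13.402) — z has crossed 13.19
linear interpolation between t=0.280 (13.15063) and t=0.285 (13.40237) → t≈0.281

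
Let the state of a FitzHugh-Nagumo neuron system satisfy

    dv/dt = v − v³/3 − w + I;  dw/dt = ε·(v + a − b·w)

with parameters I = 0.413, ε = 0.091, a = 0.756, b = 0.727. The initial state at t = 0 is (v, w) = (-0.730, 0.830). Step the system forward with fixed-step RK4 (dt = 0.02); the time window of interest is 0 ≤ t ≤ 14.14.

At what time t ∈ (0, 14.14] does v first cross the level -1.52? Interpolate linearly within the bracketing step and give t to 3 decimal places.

t=0.000: state=(-0.730, 0.830)
step 1 (dt=0.02): k1=(-1.017, -0.053), k2=(-1.021, -0.053), k3=(-1.021, -0.053), k4=(-1.025, -0.054); state += dt/6·(k1+2k2+2k3+k4)
t=0.020: state=(-0.750, 0.829)
t=0.040: state=(-0.771, 0.828)
t=0.060: state=(-0.792, 0.827)
continuing one RK4 step at a time; state shown every 25 steps (Δt=0.5):
t=0.500: state=(-1.252, 0.792)
t=0.800: state=(-1.508, 0.760)
next step: t=0.820: state=(-1.522, 0.757) — v has crossed -1.52
linear interpolation between t=0.800 (-1.50803) and t=0.820 (-1.52205) → t≈0.817

t = 0.817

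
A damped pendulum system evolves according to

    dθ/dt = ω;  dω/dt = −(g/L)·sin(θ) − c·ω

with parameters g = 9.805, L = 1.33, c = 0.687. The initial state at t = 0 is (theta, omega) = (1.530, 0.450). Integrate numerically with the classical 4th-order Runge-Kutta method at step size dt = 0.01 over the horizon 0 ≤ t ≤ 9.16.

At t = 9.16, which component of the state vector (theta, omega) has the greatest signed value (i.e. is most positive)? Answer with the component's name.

t=0.000: state=(1.530, 0.450)
step 1 (dt=0.01): k1=(0.450, -7.675), k2=(0.412, -7.649), k3=(0.412, -7.650), k4=(0.374, -7.624); state += dt/6·(k1+2k2+2k3+k4)
t=0.010: state=(1.534, 0.374)
t=0.020: state=(1.537, 0.298)
t=0.030: state=(1.540, 0.222)
continuing one RK4 step at a time; state shown every 50 steps (Δt=0.5):
t=0.500: state=(0.908, -2.654)
t=1.000: state=(-0.523, -2.253)
t=1.500: state=(-0.901, 0.730)
t=2.000: state=(-0.082, 2.029)
t=2.500: state=(0.599, 0.389)
t=3.000: state=(0.316, -1.267)
t=3.500: state=(-0.293, -0.816)
t=4.000: state=(-0.341, 0.571)
t=4.500: state=(0.073, 0.811)
t=5.000: state=(0.270, -0.092)
t=5.500: state=(0.052, -0.611)
t=6.000: state=(-0.171, -0.168)
t=6.500: state=(-0.102, 0.370)
t=7.000: state=(0.083, 0.260)
t=7.500: state=(0.103, -0.164)
t=8.000: state=(-0.020, -0.246)
t=8.500: state=(-0.081, 0.024)
t=9.000: state=(-0.016, 0.184)
t=9.160: state=(0.012, 0.166)
compare at T: theta=0.012, omega=0.166

largest component: omega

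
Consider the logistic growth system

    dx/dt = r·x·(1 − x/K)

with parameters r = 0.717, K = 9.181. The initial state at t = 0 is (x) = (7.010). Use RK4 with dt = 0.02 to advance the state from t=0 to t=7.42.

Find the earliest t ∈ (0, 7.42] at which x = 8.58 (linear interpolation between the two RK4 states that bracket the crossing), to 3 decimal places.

t=0.000: state=(7.010)
step 1 (dt=0.02): k1=(1.189), k2=(1.184), k3=(1.184), k4=(1.180); state += dt/6·(k1+2k2+2k3+k4)
t=0.020: state=(7.034)
t=0.040: state=(7.057)
t=0.060: state=(7.081)
continuing one RK4 step at a time; state shown every 25 steps (Δt=0.5):
t=0.500: state=(7.548)
t=1.000: state=(7.975)
t=1.500: state=(8.304)
t=2.000: state=(8.550)
t=2.060: state=(8.575)
next step: t=2.080: state=(8.583) — x has crossed 8.58
linear interpolation between t=2.060 (8.57468) and t=2.080 (8.58275) → t≈2.073

t = 2.073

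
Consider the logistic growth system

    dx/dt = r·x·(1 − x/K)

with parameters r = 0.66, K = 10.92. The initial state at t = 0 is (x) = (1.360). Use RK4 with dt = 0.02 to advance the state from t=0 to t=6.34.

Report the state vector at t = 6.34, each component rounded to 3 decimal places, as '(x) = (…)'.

t=0.000: state=(1.360)
step 1 (dt=0.02): k1=(0.786), k2=(0.790), k3=(0.790), k4=(0.794); state += dt/6·(k1+2k2+2k3+k4)
t=0.020: state=(1.376)
t=0.040: state=(1.392)
t=0.060: state=(1.408)
continuing one RK4 step at a time; state shown every 25 steps (Δt=0.5):
t=0.500: state=(1.804)
t=1.000: state=(2.357)
t=1.500: state=(3.023)
t=2.000: state=(3.795)
t=2.500: state=(4.647)
t=3.000: state=(5.542)
t=3.500: state=(6.432)
t=4.000: state=(7.272)
t=4.500: state=(8.026)
t=5.000: state=(8.672)
t=5.500: state=(9.204)
t=6.000: state=(9.630)
t=6.340: state=(9.864)

(x) = (9.864)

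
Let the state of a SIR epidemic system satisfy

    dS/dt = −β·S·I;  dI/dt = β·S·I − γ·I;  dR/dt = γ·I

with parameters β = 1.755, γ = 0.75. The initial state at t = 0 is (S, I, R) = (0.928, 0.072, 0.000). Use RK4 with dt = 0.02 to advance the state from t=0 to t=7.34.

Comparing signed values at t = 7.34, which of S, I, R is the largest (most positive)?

largest component: R

t=0.000: state=(0.928, 0.072, 0.000)
step 1 (dt=0.02): k1=(-0.117, 0.063, 0.054), k2=(-0.118, 0.064, 0.054), k3=(-0.118, 0.064, 0.054), k4=(-0.119, 0.064, 0.055); state += dt/6·(k1+2k2+2k3+k4)
t=0.020: state=(0.926, 0.073, 0.001)
t=0.040: state=(0.923, 0.075, 0.002)
t=0.060: state=(0.921, 0.076, 0.003)
continuing one RK4 step at a time; state shown every 25 steps (Δt=0.5):
t=0.500: state=(0.858, 0.109, 0.034)
t=1.000: state=(0.765, 0.152, 0.082)
t=1.500: state=(0.657, 0.195, 0.148)
t=2.000: state=(0.545, 0.228, 0.228)
t=2.500: state=(0.443, 0.241, 0.316)
t=3.000: state=(0.359, 0.235, 0.406)
t=3.500: state=(0.294, 0.215, 0.491)
t=4.000: state=(0.247, 0.187, 0.566)
t=4.500: state=(0.212, 0.157, 0.631)
t=5.000: state=(0.187, 0.129, 0.684)
t=5.500: state=(0.169, 0.103, 0.728)
t=6.000: state=(0.156, 0.082, 0.762)
t=6.500: state=(0.146, 0.064, 0.789)
t=7.000: state=(0.139, 0.050, 0.811)
t=7.340: state=(0.135, 0.042, 0.822)
compare at T: S=0.135, I=0.042, R=0.822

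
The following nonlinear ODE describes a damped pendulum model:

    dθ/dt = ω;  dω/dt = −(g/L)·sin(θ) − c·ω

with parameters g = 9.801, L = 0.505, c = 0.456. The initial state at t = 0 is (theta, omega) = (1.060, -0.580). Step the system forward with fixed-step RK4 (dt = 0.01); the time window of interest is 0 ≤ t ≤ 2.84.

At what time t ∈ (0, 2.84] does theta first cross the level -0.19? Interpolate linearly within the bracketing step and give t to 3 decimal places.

t = 0.410

t=0.000: state=(1.060, -0.580)
step 1 (dt=0.01): k1=(-0.580, -16.666), k2=(-0.663, -16.601), k3=(-0.663, -16.597), k4=(-0.746, -16.527); state += dt/6·(k1+2k2+2k3+k4)
t=0.010: state=(1.053, -0.746)
t=0.020: state=(1.045, -0.910)
t=0.030: state=(1.035, -1.073)
continuing one RK4 step at a time; state shown every 10 steps (Δt=0.1):
t=0.100: state=(0.922, -2.153)
t=0.200: state=(0.640, -3.400)
t=0.300: state=(0.261, -4.077)
t=0.400: state=(-0.150, -3.995)
t=0.410: state=(-0.189, -3.944)
next step: t=0.420: state=(-0.228, -3.886) — theta has crossed -0.19
linear interpolation between t=0.410 (-0.18932) and t=0.420 (-0.22848) → t≈0.410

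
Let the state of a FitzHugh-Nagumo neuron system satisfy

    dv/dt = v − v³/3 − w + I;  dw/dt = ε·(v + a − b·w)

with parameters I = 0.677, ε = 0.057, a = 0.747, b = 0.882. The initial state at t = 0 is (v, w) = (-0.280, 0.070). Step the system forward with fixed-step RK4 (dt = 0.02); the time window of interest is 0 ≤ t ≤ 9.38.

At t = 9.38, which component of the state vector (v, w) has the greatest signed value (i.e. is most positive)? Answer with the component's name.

t=0.000: state=(-0.280, 0.070)
step 1 (dt=0.02): k1=(0.334, 0.023), k2=(0.337, 0.023), k3=(0.337, 0.023), k4=(0.340, 0.023); state += dt/6·(k1+2k2+2k3+k4)
t=0.020: state=(-0.273, 0.070)
t=0.040: state=(-0.266, 0.071)
t=0.060: state=(-0.259, 0.071)
continuing one RK4 step at a time; state shown every 25 steps (Δt=0.5):
t=0.500: state=(-0.070, 0.084)
t=1.000: state=(0.263, 0.105)
t=1.500: state=(0.765, 0.138)
t=2.000: state=(1.340, 0.185)
t=2.500: state=(1.715, 0.246)
t=3.000: state=(1.847, 0.311)
t=3.500: state=(1.868, 0.377)
t=4.000: state=(1.856, 0.441)
t=4.500: state=(1.834, 0.503)
t=5.000: state=(1.809, 0.563)
t=5.500: state=(1.784, 0.620)
t=6.000: state=(1.758, 0.676)
t=6.500: state=(1.732, 0.729)
t=7.000: state=(1.706, 0.780)
t=7.500: state=(1.680, 0.830)
t=8.000: state=(1.653, 0.877)
t=8.500: state=(1.627, 0.922)
t=9.000: state=(1.600, 0.966)
t=9.380: state=(1.579, 0.998)
compare at T: v=1.579, w=0.998

largest component: v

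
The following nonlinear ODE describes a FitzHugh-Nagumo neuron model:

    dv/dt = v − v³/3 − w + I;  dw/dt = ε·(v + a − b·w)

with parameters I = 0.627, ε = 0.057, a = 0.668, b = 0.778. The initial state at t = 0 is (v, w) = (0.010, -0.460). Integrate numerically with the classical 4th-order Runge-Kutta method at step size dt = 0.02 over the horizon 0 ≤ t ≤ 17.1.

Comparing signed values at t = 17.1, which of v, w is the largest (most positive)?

t=0.000: state=(0.010, -0.460)
step 1 (dt=0.02): k1=(1.097, 0.059), k2=(1.107, 0.060), k3=(1.107, 0.060), k4=(1.118, 0.060); state += dt/6·(k1+2k2+2k3+k4)
t=0.020: state=(0.032, -0.459)
t=0.040: state=(0.055, -0.458)
t=0.060: state=(0.078, -0.456)
continuing one RK4 step at a time; state shown every 50 steps (Δt=1):
t=1.000: state=(1.504, -0.362)
t=2.000: state=(2.036, -0.204)
t=3.000: state=(2.017, -0.045)
t=4.000: state=(1.968, 0.105)
t=5.000: state=(1.917, 0.246)
t=6.000: state=(1.866, 0.378)
t=7.000: state=(1.815, 0.502)
t=8.000: state=(1.762, 0.617)
t=9.000: state=(1.710, 0.724)
t=10.000: state=(1.656, 0.824)
t=11.000: state=(1.601, 0.916)
t=12.000: state=(1.544, 1.001)
t=13.000: state=(1.486, 1.080)
t=14.000: state=(1.424, 1.151)
t=15.000: state=(1.359, 1.216)
t=16.000: state=(1.290, 1.274)
t=17.000: state=(1.213, 1.326)
t=17.100: state=(1.205, 1.331)
compare at T: v=1.205, w=1.331

largest component: w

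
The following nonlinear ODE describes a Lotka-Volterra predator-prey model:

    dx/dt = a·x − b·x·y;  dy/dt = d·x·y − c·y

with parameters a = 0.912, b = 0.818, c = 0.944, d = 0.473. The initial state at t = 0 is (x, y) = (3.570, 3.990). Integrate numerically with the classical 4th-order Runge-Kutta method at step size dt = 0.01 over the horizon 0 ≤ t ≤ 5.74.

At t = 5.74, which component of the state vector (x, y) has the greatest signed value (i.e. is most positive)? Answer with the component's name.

largest component: x

t=0.000: state=(3.570, 3.990)
step 1 (dt=0.01): k1=(-8.396, 2.971), k2=(-8.340, 2.903), k3=(-8.340, 2.903), k4=(-8.283, 2.834); state += dt/6·(k1+2k2+2k3+k4)
t=0.010: state=(3.487, 4.019)
t=0.020: state=(3.404, 4.047)
t=0.030: state=(3.323, 4.073)
continuing one RK4 step at a time; state shown every 20 steps (Δt=0.2):
t=0.200: state=(2.157, 4.312)
t=0.400: state=(1.285, 4.186)
t=0.600: state=(0.800, 3.816)
t=0.800: state=(0.534, 3.361)
t=1.000: state=(0.384, 2.904)
t=1.200: state=(0.297, 2.482)
t=1.400: state=(0.245, 2.108)
t=1.600: state=(0.214, 1.783)
t=1.800: state=(0.196, 1.505)
t=2.000: state=(0.188, 1.269)
t=2.200: state=(0.186, 1.069)
t=2.400: state=(0.190, 0.901)
t=2.600: state=(0.199, 0.760)
t=2.800: state=(0.213, 0.642)
t=3.000: state=(0.232, 0.543)
t=3.200: state=(0.257, 0.460)
t=3.400: state=(0.288, 0.391)
t=3.600: state=(0.325, 0.333)
t=3.800: state=(0.371, 0.285)
t=4.000: state=(0.427, 0.245)
t=4.200: state=(0.494, 0.212)
t=4.400: state=(0.573, 0.184)
t=4.600: state=(0.669, 0.162)
t=4.800: state=(0.783, 0.144)
t=5.000: state=(0.919, 0.129)
t=5.200: state=(1.081, 0.117)
t=5.400: state=(1.274, 0.108)
t=5.600: state=(1.503, 0.102)
t=5.740: state=(1.688, 0.100)
compare at T: x=1.688, y=0.100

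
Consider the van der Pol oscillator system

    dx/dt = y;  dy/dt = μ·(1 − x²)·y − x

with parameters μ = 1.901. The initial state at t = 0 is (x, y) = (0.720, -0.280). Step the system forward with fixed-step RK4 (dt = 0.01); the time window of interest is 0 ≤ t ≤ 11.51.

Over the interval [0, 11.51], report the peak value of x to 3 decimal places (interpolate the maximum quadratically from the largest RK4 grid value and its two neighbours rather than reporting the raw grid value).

t=0.000: state=(0.720, -0.280)
step 1 (dt=0.01): k1=(-0.280, -0.976), k2=(-0.285, -0.981), k3=(-0.285, -0.981), k4=(-0.290, -0.985); state += dt/6·(k1+2k2+2k3+k4)
t=0.010: state=(0.717, -0.290)
t=0.020: state=(0.714, -0.300)
t=0.030: state=(0.711, -0.310)
continuing one RK4 step at a time; state shown every 50 steps (Δt=0.5):
t=0.500: state=(0.433, -0.943)
t=1.000: state=(-0.365, -2.425)
t=1.500: state=(-1.634, -1.586)
t=2.000: state=(-1.855, 0.181)
t=2.500: state=(-1.693, 0.410)
t=3.000: state=(-1.458, 0.536)
t=3.500: state=(-1.139, 0.770)
t=4.000: state=(-0.623, 1.422)
t=4.500: state=(0.528, 3.429)
t=5.000: state=(1.928, 0.969)
t=5.500: state=(1.974, -0.275)
t=6.000: state=(1.803, -0.387)
t=6.500: state=(1.590, -0.473)
t=7.000: state=(1.319, -0.627)
t=7.500: state=(0.929, -0.992)
t=8.000: state=(0.197, -2.185)
t=8.500: state=(-1.389, -3.231)
t=9.000: state=(-2.019, 0.013)
t=9.500: state=(-1.898, 0.345)
t=10.000: state=(-1.705, 0.424)
t=10.500: state=(-1.469, 0.534)
t=11.000: state=(-1.153, 0.758)
t=11.500: state=(-0.648, 1.382)
t=11.510: state=(-0.634, 1.404)
largest grid value and its neighbours: x(5.220)=2.01880, x(5.230)=2.01900, x(5.240)=2.01900
parabola through these three points peaks at t≈5.235 with x≈2.01903

max x = 2.019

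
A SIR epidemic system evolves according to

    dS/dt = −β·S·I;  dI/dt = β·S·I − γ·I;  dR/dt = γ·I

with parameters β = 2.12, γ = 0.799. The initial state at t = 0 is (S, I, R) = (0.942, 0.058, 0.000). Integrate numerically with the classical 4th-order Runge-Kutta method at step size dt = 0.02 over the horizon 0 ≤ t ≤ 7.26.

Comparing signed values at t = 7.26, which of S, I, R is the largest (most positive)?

largest component: R

t=0.000: state=(0.942, 0.058, 0.000)
step 1 (dt=0.02): k1=(-0.116, 0.069, 0.046), k2=(-0.117, 0.070, 0.047), k3=(-0.117, 0.070, 0.047), k4=(-0.118, 0.071, 0.047); state += dt/6·(k1+2k2+2k3+k4)
t=0.020: state=(0.940, 0.059, 0.001)
t=0.040: state=(0.937, 0.061, 0.002)
t=0.060: state=(0.935, 0.062, 0.003)
continuing one RK4 step at a time; state shown every 25 steps (Δt=0.5):
t=0.500: state=(0.867, 0.102, 0.031)
t=1.000: state=(0.755, 0.162, 0.084)
t=1.500: state=(0.615, 0.224, 0.161)
t=2.000: state=(0.472, 0.268, 0.260)
t=2.500: state=(0.353, 0.277, 0.370)
t=3.000: state=(0.265, 0.257, 0.478)
t=3.500: state=(0.206, 0.221, 0.573)
t=4.000: state=(0.166, 0.180, 0.654)
t=4.500: state=(0.140, 0.142, 0.718)
t=5.000: state=(0.123, 0.109, 0.768)
t=5.500: state=(0.111, 0.083, 0.806)
t=6.000: state=(0.103, 0.062, 0.835)
t=6.500: state=(0.097, 0.046, 0.856)
t=7.000: state=(0.093, 0.034, 0.872)
t=7.260: state=(0.091, 0.029, 0.879)
compare at T: S=0.091, I=0.029, R=0.879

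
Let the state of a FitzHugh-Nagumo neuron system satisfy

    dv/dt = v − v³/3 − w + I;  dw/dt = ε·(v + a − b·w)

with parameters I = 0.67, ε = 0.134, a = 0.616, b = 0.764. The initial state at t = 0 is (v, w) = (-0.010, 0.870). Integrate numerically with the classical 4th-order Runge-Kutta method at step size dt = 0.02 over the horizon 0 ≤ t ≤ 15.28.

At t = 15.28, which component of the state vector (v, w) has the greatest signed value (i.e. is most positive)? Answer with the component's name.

largest component: v

t=0.000: state=(-0.010, 0.870)
step 1 (dt=0.02): k1=(-0.210, -0.008), k2=(-0.212, -0.008), k3=(-0.212, -0.008), k4=(-0.214, -0.008); state += dt/6·(k1+2k2+2k3+k4)
t=0.020: state=(-0.014, 0.870)
t=0.040: state=(-0.019, 0.870)
t=0.060: state=(-0.023, 0.869)
continuing one RK4 step at a time; state shown every 25 steps (Δt=0.5):
t=0.500: state=(-0.144, 0.862)
t=1.000: state=(-0.354, 0.843)
t=1.500: state=(-0.660, 0.809)
t=2.000: state=(-1.033, 0.754)
t=2.500: state=(-1.362, 0.677)
t=3.000: state=(-1.548, 0.588)
t=3.500: state=(-1.611, 0.495)
t=4.000: state=(-1.608, 0.405)
t=4.500: state=(-1.576, 0.321)
t=5.000: state=(-1.533, 0.244)
t=5.500: state=(-1.484, 0.173)
t=6.000: state=(-1.432, 0.110)
t=6.500: state=(-1.377, 0.053)
t=7.000: state=(-1.321, 0.002)
t=7.500: state=(-1.262, -0.042)
t=8.000: state=(-1.201, -0.080)
t=8.500: state=(-1.135, -0.112)
t=9.000: state=(-1.065, -0.138)
t=9.500: state=(-0.989, -0.158)
t=10.000: state=(-0.903, -0.172)
t=10.500: state=(-0.802, -0.179)
t=11.000: state=(-0.681, -0.178)
t=11.500: state=(-0.524, -0.169)
t=12.000: state=(-0.307, -0.147)
t=12.500: state=(0.016, -0.110)
t=13.000: state=(0.510, -0.048)
t=13.500: state=(1.151, 0.049)
t=14.000: state=(1.646, 0.180)
t=14.500: state=(1.826, 0.326)
t=15.000: state=(1.842, 0.470)
t=15.280: state=(1.825, 0.547)
compare at T: v=1.825, w=0.547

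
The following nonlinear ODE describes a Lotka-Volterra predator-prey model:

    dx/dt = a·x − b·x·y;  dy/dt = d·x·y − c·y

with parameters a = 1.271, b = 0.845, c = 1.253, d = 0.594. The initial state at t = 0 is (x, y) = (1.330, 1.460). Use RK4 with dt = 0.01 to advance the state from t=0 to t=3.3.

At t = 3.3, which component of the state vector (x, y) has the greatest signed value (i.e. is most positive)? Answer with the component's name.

t=0.000: state=(1.330, 1.460)
step 1 (dt=0.01): k1=(0.050, -0.676), k2=(0.053, -0.674), k3=(0.053, -0.674), k4=(0.057, -0.672); state += dt/6·(k1+2k2+2k3+k4)
t=0.010: state=(1.331, 1.453)
t=0.020: state=(1.331, 1.447)
t=0.030: state=(1.332, 1.440)
continuing one RK4 step at a time; state shown every 20 steps (Δt=0.2):
t=0.200: state=(1.355, 1.332)
t=0.400: state=(1.408, 1.222)
t=0.600: state=(1.489, 1.129)
t=0.800: state=(1.597, 1.055)
t=1.000: state=(1.731, 1.001)
t=1.200: state=(1.891, 0.966)
t=1.400: state=(2.074, 0.951)
t=1.600: state=(2.277, 0.958)
t=1.800: state=(2.491, 0.990)
t=2.000: state=(2.705, 1.049)
t=2.200: state=(2.900, 1.140)
t=2.400: state=(3.054, 1.264)
t=2.600: state=(3.139, 1.422)
t=2.800: state=(3.134, 1.608)
t=3.000: state=(3.028, 1.807)
t=3.200: state=(2.831, 1.994)
t=3.300: state=(2.707, 2.073)
compare at T: x=2.707, y=2.073

largest component: x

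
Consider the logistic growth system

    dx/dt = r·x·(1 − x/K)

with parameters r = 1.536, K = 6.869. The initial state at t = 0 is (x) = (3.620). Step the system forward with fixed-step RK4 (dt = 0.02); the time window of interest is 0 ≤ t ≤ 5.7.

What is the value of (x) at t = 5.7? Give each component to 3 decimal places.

t=0.000: state=(3.620)
step 1 (dt=0.02): k1=(2.630), k2=(2.628), k3=(2.628), k4=(2.625); state += dt/6·(k1+2k2+2k3+k4)
t=0.020: state=(3.673)
t=0.040: state=(3.725)
t=0.060: state=(3.777)
continuing one RK4 step at a time; state shown every 10 steps (Δt=0.2):
t=0.200: state=(4.138)
t=0.400: state=(4.624)
t=0.600: state=(5.062)
t=0.800: state=(5.440)
t=1.000: state=(5.757)
t=1.200: state=(6.014)
t=1.400: state=(6.219)
t=1.600: state=(6.379)
t=1.800: state=(6.501)
t=2.000: state=(6.595)
t=2.200: state=(6.665)
t=2.400: state=(6.718)
t=2.600: state=(6.757)
t=2.800: state=(6.786)
t=3.000: state=(6.808)
t=3.200: state=(6.824)
t=3.400: state=(6.836)
t=3.600: state=(6.845)
t=3.800: state=(6.851)
t=4.000: state=(6.856)
t=4.200: state=(6.859)
t=4.400: state=(6.862)
t=4.600: state=(6.864)
t=4.800: state=(6.865)
t=5.000: state=(6.866)
t=5.200: state=(6.867)
t=5.400: state=(6.867)
t=5.600: state=(6.868)
t=5.700: state=(6.868)

(x) = (6.868)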